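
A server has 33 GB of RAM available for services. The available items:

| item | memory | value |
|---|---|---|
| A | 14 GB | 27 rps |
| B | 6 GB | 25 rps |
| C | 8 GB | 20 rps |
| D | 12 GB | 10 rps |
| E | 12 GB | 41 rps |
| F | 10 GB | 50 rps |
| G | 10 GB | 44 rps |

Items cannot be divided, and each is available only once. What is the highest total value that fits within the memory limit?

Check high-value combinations within 33 GB:
- E+F+G: memory 12+10+10=32, value 41+50+44=135
- B+F+G: memory 6+10+10=26, value 25+50+44=119
- B+E+F: memory 6+12+10=28, value 25+41+50=116
Best: 135 rps.

135 rps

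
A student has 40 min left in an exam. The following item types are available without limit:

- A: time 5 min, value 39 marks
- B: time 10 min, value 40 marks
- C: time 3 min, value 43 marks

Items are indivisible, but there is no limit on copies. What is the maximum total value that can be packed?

Best value-per-unit is C at 43/3, and filling with it alone uses time 13×3=39. No mix of the others beats 13×43 = 559.

559 marks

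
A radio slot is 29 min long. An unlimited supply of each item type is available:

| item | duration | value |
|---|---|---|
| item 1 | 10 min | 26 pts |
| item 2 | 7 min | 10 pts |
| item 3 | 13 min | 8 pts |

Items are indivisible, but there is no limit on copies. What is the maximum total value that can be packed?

Best value-per-unit is item 1 at 26/10; filling with it alone gives 2×26 = 52.
Optimal mix: 2×item 1 + 1×item 2 → duration 27, value 62.

62 pts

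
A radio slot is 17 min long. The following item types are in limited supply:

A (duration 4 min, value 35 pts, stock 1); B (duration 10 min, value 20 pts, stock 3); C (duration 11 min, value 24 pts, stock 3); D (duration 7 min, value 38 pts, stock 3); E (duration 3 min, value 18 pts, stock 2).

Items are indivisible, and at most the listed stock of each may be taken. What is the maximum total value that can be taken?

109 pts

Best selections within duration 17 and stock limits:
- 1×A + 1×D + 2×E: duration 17, value 109
- 2×D + 1×E: duration 17, value 94
- 1×A + 1×D + 1×E: duration 14, value 91
- 2×D: duration 14, value 76
Best: 109 pts.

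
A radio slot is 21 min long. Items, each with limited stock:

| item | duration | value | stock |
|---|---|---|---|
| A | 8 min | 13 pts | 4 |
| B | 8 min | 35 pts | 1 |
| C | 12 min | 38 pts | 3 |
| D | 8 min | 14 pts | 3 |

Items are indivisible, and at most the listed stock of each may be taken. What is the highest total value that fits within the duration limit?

73 pts

Best selections within duration 21 and stock limits:
- 1×B + 1×C: duration 20, value 73
- 1×C + 1×D: duration 20, value 52
Best: 73 pts.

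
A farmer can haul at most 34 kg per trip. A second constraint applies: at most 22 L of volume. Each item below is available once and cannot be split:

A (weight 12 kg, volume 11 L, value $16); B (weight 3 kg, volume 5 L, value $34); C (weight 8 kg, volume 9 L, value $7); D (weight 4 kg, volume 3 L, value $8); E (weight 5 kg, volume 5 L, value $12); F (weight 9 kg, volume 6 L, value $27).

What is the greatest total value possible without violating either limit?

$81

Feasible sets respecting both limits:
- B+D+E+F: weight 21, volume 19, value 81
- A+B+F: weight 24, volume 22, value 77
- B+E+F: weight 17, volume 16, value 73
- B+D+F: weight 16, volume 14, value 69
Best: $81.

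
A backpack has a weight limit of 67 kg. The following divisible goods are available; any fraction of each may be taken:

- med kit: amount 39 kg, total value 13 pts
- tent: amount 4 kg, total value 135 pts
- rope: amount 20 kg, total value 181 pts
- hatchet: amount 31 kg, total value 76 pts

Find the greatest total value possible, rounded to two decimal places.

396.00

Take in order of value per unit:
- tent (135/4 per unit): all 4 → value 135, running total 135.00
- rope (181/20 per unit): all 20 → value 181, running total 316.00
- hatchet (76/31 per unit): all 31 → value 76, running total 392.00
- med kit (13/39 per unit): 12 of 39 → value 12×13/39 = 4.0000, running total 396.00
Total 396.00.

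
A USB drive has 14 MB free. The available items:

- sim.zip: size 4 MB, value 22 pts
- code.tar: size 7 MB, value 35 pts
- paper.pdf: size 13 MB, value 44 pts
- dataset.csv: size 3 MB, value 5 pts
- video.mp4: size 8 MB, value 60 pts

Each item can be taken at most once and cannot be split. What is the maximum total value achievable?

82 pts

Check high-value combinations within 14 MB:
- sim.zip+video.mp4: size 4+8=12, value 22+60=82
- dataset.csv+video.mp4: size 3+8=11, value 5+60=65
- sim.zip+code.tar+dataset.csv: size 4+7+3=14, value 22+35+5=62
Best: 82 pts.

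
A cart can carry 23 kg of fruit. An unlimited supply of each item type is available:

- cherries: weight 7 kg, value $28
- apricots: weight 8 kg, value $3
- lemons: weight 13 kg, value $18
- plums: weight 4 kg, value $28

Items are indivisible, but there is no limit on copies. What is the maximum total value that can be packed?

$140

Best value-per-unit is plums at 28/4; filling with it alone gives 5×28 = 140.
Optimal mix: 1×cherries + 4×plums → weight 23, value 140.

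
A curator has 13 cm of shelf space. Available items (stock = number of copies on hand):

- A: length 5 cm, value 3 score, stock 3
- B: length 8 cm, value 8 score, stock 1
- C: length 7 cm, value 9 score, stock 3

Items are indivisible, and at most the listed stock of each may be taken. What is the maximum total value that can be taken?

Best selections within length 13 and stock limits:
- 1×A + 1×C: length 12, value 12
- 1×A + 1×B: length 13, value 11
Best: 12 score.

12 score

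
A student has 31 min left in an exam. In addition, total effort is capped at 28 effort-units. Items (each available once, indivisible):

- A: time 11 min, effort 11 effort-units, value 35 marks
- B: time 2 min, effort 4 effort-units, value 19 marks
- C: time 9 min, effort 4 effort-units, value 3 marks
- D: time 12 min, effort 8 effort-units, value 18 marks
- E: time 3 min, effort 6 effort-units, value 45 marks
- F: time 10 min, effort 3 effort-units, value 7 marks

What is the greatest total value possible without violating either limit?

106 marks

Feasible sets respecting both limits:
- A+B+E+F: time 26, effort 24, value 106
- A+B+C+E: time 25, effort 25, value 102
- A+B+E: time 16, effort 21, value 99
- A+D+E: time 26, effort 25, value 98
Best: 106 marks.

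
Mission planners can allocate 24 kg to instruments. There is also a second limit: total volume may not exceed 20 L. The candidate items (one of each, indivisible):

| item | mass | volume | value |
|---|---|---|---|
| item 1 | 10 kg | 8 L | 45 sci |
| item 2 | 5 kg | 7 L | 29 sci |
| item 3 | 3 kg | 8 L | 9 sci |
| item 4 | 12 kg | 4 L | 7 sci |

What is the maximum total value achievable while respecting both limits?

Feasible sets respecting both limits:
- item 1+item 2: mass 15, volume 15, value 74
- item 1+item 3: mass 13, volume 16, value 54
- item 1+item 4: mass 22, volume 12, value 52
Best: 74 sci.

74 sci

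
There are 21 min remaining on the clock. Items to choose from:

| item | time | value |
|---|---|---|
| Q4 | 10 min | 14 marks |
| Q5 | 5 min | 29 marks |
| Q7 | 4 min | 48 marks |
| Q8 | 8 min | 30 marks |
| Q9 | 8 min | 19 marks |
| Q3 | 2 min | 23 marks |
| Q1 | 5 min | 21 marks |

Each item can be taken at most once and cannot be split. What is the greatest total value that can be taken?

130 marks

This is a 0/1 knapsack; check combinations near the capacity.
- Q5+Q7+Q8+Q3: time 5+4+8+2=19, value 29+48+30+23=130
- Q7+Q8+Q3+Q1: time 4+8+2+5=19, value 48+30+23+21=122
- Q5+Q7+Q3+Q1: time 5+4+2+5=16, value 29+48+23+21=121
Best: 130 marks.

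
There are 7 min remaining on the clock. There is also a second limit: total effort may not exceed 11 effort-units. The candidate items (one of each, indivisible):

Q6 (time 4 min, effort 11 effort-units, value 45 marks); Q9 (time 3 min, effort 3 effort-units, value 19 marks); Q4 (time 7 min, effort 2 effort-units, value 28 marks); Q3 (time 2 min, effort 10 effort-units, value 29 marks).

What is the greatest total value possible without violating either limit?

45 marks

Feasible sets respecting both limits:
- Q6: time 4, effort 11, value 45
- Q3: time 2, effort 10, value 29
- Q4: time 7, effort 2, value 28
Best: 45 marks.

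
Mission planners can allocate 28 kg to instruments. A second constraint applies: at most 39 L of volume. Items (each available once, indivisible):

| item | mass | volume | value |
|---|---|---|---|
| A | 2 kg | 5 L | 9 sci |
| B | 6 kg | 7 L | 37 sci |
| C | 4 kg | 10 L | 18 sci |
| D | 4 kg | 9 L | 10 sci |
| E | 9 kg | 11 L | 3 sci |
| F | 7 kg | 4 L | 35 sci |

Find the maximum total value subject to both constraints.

Feasible sets respecting both limits:
- A+B+C+D+F: mass 23, volume 35, value 109
- A+B+C+E+F: mass 28, volume 37, value 102
- B+C+D+F: mass 21, volume 30, value 100
Best: 109 sci.

109 sci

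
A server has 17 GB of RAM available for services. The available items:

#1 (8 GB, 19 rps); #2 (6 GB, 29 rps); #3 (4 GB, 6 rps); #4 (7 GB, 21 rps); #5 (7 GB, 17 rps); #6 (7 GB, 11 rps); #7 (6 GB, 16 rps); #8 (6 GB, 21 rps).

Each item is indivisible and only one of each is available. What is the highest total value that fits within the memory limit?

Check high-value combinations within 17 GB:
- #2+#3+#8: memory 6+4+6=16, value 29+6+21=56
- #2+#3+#4: memory 6+4+7=17, value 29+6+21=56
- #2+#3+#5: memory 6+4+7=17, value 29+6+17=52
- #2+#3+#7: memory 6+4+6=16, value 29+6+16=51
- #2+#8: memory 6+6=12, value 29+21=50
Best: 56 rps.

56 rps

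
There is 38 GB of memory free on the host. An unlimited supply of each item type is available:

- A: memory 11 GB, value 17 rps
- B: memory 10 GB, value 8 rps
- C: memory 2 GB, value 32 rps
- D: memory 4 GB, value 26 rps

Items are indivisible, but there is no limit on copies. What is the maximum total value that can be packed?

608 rps

Best value-per-unit is C at 32/2, and filling with it alone uses memory 19×2=38. No mix of the others beats 19×32 = 608.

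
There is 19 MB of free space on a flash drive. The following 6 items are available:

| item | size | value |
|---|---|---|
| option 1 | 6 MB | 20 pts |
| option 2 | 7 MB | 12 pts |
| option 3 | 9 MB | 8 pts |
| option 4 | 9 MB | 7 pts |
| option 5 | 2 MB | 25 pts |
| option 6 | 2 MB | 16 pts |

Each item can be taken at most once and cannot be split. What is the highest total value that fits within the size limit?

73 pts

Check high-value combinations within 19 MB:
- option 1+option 2+option 5+option 6: size 6+7+2+2=17, value 20+12+25+16=73
- option 1+option 3+option 5+option 6: size 6+9+2+2=19, value 20+8+25+16=69
- option 1+option 4+option 5+option 6: size 6+9+2+2=19, value 20+7+25+16=68
- option 1+option 5+option 6: size 6+2+2=10, value 20+25+16=61
Best: 73 pts.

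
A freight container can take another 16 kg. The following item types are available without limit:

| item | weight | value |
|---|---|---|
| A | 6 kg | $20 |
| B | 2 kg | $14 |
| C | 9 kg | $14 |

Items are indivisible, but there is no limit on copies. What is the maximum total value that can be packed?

Best value-per-unit is B at 14/2, and filling with it alone uses weight 8×2=16. No mix of the others beats 8×14 = 112.

$112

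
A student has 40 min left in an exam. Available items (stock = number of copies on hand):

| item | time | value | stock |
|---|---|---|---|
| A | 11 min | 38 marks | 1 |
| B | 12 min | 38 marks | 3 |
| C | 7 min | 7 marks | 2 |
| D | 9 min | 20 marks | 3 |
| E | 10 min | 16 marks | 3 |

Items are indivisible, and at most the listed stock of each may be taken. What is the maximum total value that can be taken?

114 marks

Top feasible selections:
- 1×A + 2×B: time 35, value 114
- 3×B: time 36, value 114
- 1×A + 1×B + 1×C + 1×D: time 39, value 103
Best: 114 marks.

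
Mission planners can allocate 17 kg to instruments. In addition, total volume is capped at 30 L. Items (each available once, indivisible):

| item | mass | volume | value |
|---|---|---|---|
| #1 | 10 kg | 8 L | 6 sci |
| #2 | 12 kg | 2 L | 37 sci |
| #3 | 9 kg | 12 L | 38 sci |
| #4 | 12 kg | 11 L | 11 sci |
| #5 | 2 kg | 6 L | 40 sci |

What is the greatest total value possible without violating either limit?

78 sci

Feasible sets respecting both limits:
- #3+#5: mass 11, volume 18, value 78
- #2+#5: mass 14, volume 8, value 77
- #4+#5: mass 14, volume 17, value 51
- #1+#5: mass 12, volume 14, value 46
Best: 78 sci.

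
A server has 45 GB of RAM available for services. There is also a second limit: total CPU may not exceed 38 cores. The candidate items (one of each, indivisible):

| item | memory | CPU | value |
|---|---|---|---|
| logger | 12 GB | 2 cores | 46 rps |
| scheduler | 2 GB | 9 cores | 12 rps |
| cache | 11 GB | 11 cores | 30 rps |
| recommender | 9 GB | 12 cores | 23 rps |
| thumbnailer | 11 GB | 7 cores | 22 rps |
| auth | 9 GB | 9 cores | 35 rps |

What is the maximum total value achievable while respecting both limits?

145 rps

Feasible sets respecting both limits:
- logger+scheduler+cache+thumbnailer+auth: memory 45, CPU 38, value 145
- logger+cache+recommender+auth: memory 41, CPU 34, value 134
- logger+cache+thumbnailer+auth: memory 43, CPU 29, value 133
Best: 145 rps.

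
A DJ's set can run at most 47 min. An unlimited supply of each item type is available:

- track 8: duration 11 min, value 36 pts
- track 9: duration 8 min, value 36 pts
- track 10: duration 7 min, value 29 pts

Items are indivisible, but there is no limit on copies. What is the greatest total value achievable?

Best value-per-unit is track 9 at 36/8; filling with it alone gives 5×36 = 180.
Optimal mix: 5×track 9 + 1×track 10 → duration 47, value 209.

209 pts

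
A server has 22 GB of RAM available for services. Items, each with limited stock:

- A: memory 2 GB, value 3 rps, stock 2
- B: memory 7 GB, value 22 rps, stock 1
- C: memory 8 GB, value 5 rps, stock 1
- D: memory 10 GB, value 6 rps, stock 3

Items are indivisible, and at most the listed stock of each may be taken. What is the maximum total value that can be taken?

34 rps

Top feasible selections:
- 2×A + 1×B + 1×D: memory 21, value 34
- 2×A + 1×B + 1×C: memory 19, value 33
- 1×A + 1×B + 1×D: memory 19, value 31
- 1×A + 1×B + 1×C: memory 17, value 30
Best: 34 rps.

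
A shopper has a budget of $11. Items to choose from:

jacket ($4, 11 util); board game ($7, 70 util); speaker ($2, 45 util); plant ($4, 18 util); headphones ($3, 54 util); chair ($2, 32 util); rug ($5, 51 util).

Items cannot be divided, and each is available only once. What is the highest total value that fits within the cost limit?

150 util

This is a 0/1 knapsack; check combinations near the capacity.
- speaker+headphones+rug: cost 2+3+5=10, value 45+54+51=150
- speaker+plant+headphones+chair: cost 2+4+3+2=11, value 45+18+54+32=149
- board game+speaker+chair: cost 7+2+2=11, value 70+45+32=147
Best: 150 util.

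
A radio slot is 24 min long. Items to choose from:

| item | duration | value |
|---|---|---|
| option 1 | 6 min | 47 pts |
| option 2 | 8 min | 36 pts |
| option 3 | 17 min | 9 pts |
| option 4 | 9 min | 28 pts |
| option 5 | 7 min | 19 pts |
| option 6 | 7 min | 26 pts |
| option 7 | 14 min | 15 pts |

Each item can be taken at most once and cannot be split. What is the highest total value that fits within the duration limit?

111 pts

Check high-value combinations within 24 min:
- option 1+option 2+option 4: duration 6+8+9=23, value 47+36+28=111
- option 1+option 2+option 6: duration 6+8+7=21, value 47+36+26=109
- option 1+option 2+option 5: duration 6+8+7=21, value 47+36+19=102
- option 1+option 4+option 6: duration 6+9+7=22, value 47+28+26=101
- option 1+option 4+option 5: duration 6+9+7=22, value 47+28+19=94
Best: 111 pts.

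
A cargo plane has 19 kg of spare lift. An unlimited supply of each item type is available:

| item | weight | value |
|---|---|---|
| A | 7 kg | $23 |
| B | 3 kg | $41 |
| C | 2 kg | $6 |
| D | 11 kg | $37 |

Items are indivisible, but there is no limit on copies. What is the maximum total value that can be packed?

Best value-per-unit is B at 41/3, and filling with it alone uses weight 6×3=18. No mix of the others beats 6×41 = 246.

$246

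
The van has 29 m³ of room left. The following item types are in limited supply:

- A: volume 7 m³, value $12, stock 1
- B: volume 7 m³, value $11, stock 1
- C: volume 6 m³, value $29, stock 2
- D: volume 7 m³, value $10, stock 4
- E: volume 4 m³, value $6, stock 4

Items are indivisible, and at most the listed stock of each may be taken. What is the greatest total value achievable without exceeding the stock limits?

Top feasible selections:
- 1×A + 2×C + 2×E: volume 27, value 82
- 2×C + 4×E: volume 28, value 82
Best: $82.

$82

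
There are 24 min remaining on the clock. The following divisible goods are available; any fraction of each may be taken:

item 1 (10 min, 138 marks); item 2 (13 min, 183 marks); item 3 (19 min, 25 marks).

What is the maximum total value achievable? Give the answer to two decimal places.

322.32

Take in order of value per unit:
- item 2 (183/13 per unit): all 13 → value 183, running total 183.00
- item 1 (138/10 per unit): all 10 → value 138, running total 321.00
- item 3 (25/19 per unit): 1 of 19 → value 1×25/19 = 1.3158, running total 322.32
Total 322.32.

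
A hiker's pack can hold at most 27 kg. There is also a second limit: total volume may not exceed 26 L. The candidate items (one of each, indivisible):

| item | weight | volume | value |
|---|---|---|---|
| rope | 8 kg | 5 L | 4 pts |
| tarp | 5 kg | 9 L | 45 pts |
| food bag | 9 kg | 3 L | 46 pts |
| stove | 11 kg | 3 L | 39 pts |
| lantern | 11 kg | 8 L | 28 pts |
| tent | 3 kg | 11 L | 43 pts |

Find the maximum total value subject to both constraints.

134 pts

Feasible sets respecting both limits:
- tarp+food bag+tent: weight 17, volume 23, value 134
- tarp+food bag+stove: weight 25, volume 15, value 130
- food bag+stove+tent: weight 23, volume 17, value 128
- tarp+stove+tent: weight 19, volume 23, value 127
Best: 134 pts.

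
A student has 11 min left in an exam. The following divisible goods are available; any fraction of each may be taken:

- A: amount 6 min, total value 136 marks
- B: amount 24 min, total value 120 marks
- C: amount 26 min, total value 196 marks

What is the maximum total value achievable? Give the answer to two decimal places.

Take in order of value per unit:
- A (136/6 per unit): all 6 → value 136, running total 136.00
- C (196/26 per unit): 5 of 26 → value 5×196/26 = 37.6923, running total 173.69
Total 173.69.

173.69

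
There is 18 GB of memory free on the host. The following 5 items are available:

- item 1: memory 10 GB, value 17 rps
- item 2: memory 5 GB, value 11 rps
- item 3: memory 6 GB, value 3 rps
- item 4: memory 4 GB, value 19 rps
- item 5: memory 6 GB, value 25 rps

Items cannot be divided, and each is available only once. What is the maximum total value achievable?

55 rps

Check high-value combinations within 18 GB:
- item 2+item 4+item 5: memory 5+4+6=15, value 11+19+25=55
- item 3+item 4+item 5: memory 6+4+6=16, value 3+19+25=47
- item 4+item 5: memory 4+6=10, value 19+25=44
- item 1+item 5: memory 10+6=16, value 17+25=42
Best: 55 rps.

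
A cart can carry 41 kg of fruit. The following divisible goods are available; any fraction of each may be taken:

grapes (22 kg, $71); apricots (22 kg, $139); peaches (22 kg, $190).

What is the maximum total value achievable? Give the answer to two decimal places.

Take in order of value per unit:
- peaches (190/22 per unit): all 22 → value 190, running total 190.00
- apricots (139/22 per unit): 19 of 22 → value 19×139/22 = 120.0455, running total 310.05
Total 310.05.

310.05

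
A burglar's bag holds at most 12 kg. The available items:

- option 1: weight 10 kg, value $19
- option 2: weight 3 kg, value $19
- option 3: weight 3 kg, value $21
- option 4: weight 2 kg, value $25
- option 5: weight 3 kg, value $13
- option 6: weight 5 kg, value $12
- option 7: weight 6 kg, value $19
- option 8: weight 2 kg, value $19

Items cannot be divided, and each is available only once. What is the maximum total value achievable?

$84

Check high-value combinations within 12 kg:
- option 2+option 3+option 4+option 8: weight 3+3+2+2=10, value 19+21+25+19=84
- option 3+option 4+option 5+option 8: weight 3+2+3+2=10, value 21+25+13+19=78
- option 2+option 3+option 4+option 5: weight 3+3+2+3=11, value 19+21+25+13=78
- option 3+option 4+option 6+option 8: weight 3+2+5+2=12, value 21+25+12+19=77
- option 2+option 4+option 5+option 8: weight 3+2+3+2=10, value 19+25+13+19=76
Best: $84.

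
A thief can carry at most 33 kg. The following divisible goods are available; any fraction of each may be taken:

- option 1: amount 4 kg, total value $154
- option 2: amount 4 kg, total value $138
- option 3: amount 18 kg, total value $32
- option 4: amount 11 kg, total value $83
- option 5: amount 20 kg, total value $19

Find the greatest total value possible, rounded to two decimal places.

Take in order of value per unit:
- option 1 (154/4 per unit): all 4 → value 154, running total 154.00
- option 2 (138/4 per unit): all 4 → value 138, running total 292.00
- option 4 (83/11 per unit): all 11 → value 83, running total 375.00
- option 3 (32/18 per unit): 14 of 18 → value 14×32/18 = 24.8889, running total 399.89
Total 399.89.

399.89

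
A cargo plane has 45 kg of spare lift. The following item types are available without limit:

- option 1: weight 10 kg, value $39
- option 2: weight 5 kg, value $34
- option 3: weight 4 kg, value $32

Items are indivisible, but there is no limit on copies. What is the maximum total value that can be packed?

$354

Best value-per-unit is option 3 at 32/4; filling with it alone gives 11×32 = 352.
Optimal mix: 1×option 2 + 10×option 3 → weight 45, value 354.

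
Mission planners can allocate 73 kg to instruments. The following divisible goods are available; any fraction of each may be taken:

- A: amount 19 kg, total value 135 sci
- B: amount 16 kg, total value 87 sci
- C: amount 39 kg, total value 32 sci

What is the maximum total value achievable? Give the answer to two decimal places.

253.18

Take in order of value per unit:
- A (135/19 per unit): all 19 → value 135, running total 135.00
- B (87/16 per unit): all 16 → value 87, running total 222.00
- C (32/39 per unit): 38 of 39 → value 38×32/39 = 31.1795, running total 253.18
Total 253.18.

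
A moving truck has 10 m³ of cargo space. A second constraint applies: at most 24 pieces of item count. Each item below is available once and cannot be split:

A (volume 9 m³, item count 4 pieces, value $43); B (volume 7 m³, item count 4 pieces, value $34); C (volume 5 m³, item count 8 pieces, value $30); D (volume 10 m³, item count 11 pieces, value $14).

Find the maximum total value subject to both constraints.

Feasible sets respecting both limits:
- A: volume 9, item count 4, value 43
- B: volume 7, item count 4, value 34
- C: volume 5, item count 8, value 30
- D: volume 10, item count 11, value 14
Best: $43.

$43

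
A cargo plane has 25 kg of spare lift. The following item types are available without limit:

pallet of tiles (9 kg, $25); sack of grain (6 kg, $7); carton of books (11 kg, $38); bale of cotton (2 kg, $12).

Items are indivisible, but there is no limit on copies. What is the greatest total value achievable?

Best value-per-unit is bale of cotton at 12/2, and filling with it alone uses weight 12×2=24. No mix of the others beats 12×12 = 144.

$144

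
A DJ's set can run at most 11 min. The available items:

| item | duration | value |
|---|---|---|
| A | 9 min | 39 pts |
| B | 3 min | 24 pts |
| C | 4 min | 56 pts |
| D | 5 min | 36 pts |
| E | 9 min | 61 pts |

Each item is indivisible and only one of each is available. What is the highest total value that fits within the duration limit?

92 pts

This is a 0/1 knapsack; check combinations near the capacity.
- C+D: duration 4+5=9, value 56+36=92
- B+C: duration 3+4=7, value 24+56=80
- E: duration 9, value 61
- B+D: duration 3+5=8, value 24+36=60
Best: 92 pts.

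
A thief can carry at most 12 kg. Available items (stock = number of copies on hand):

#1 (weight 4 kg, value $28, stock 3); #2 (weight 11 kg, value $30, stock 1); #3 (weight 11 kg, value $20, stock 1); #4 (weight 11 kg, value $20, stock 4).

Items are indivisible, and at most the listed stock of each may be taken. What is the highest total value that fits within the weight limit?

$84

Top feasible selections:
- 3×#1: weight 12, value 84
- 2×#1: weight 8, value 56
- 1×#2: weight 11, value 30
Best: $84.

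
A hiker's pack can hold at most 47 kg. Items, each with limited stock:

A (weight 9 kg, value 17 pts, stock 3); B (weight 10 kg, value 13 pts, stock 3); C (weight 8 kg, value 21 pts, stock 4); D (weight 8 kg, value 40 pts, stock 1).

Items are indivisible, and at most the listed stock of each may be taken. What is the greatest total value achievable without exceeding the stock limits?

124 pts

Top feasible selections:
- 4×C + 1×D: weight 40, value 124
- 1×A + 3×C + 1×D: weight 41, value 120
Best: 124 pts.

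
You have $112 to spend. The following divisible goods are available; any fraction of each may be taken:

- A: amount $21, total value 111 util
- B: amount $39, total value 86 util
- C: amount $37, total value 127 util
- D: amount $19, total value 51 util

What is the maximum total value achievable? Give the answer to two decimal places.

366.18

Take in order of value per unit:
- A (111/21 per unit): all 21 → value 111, running total 111.00
- C (127/37 per unit): all 37 → value 127, running total 238.00
- D (51/19 per unit): all 19 → value 51, running total 289.00
- B (86/39 per unit): 35 of 39 → value 35×86/39 = 77.1795, running total 366.18
Total 366.18.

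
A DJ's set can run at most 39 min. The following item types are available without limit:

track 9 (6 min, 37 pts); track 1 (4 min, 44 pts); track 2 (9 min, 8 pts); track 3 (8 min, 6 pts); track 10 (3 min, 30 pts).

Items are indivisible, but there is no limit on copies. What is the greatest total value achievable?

426 pts

Best value-per-unit is track 1 at 44/4; filling with it alone gives 9×44 = 396.
Optimal mix: 9×track 1 + 1×track 10 → duration 39, value 426.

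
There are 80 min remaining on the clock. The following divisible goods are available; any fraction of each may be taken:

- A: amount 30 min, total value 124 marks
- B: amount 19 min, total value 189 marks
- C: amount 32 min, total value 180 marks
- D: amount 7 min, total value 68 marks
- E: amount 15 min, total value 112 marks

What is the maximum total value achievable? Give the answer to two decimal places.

577.93

Take in order of value per unit:
- B (189/19 per unit): all 19 → value 189, running total 189.00
- D (68/7 per unit): all 7 → value 68, running total 257.00
- E (112/15 per unit): all 15 → value 112, running total 369.00
- C (180/32 per unit): all 32 → value 180, running total 549.00
- A (124/30 per unit): 7 of 30 → value 7×124/30 = 28.9333, running total 577.93
Total 577.93.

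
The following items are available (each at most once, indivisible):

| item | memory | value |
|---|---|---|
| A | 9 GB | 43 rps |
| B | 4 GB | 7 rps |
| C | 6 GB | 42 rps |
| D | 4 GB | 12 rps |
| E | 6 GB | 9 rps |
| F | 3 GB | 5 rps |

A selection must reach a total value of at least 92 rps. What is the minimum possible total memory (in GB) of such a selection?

Subsets with value ≥ 92, sorted by total memory:
- A+C+D: memory 19, value 97
- A+B+C: memory 19, value 92
- A+C+E: memory 21, value 94
- A+C+D+F: memory 22, value 102
Minimum memory: 19 GB.

19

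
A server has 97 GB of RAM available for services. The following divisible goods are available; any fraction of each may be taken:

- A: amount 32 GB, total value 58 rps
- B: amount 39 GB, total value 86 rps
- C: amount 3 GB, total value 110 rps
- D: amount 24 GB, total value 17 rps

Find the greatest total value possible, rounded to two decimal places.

Take in order of value per unit:
- C (110/3 per unit): all 3 → value 110, running total 110.00
- B (86/39 per unit): all 39 → value 86, running total 196.00
- A (58/32 per unit): all 32 → value 58, running total 254.00
- D (17/24 per unit): 23 of 24 → value 23×17/24 = 16.2917, running total 270.29
Total 270.29.

270.29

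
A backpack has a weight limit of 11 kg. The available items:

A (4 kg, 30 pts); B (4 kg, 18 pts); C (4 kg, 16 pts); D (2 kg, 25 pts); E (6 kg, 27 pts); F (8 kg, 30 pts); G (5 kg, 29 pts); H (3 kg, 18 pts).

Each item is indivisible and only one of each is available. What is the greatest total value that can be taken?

This is a 0/1 knapsack; check combinations near the capacity.
- A+D+G: weight 4+2+5=11, value 30+25+29=84
- A+D+H: weight 4+2+3=9, value 30+25+18=73
- A+B+D: weight 4+4+2=10, value 30+18+25=73
- D+G+H: weight 2+5+3=10, value 25+29+18=72
- B+D+G: weight 4+2+5=11, value 18+25+29=72
Best: 84 pts.

84 pts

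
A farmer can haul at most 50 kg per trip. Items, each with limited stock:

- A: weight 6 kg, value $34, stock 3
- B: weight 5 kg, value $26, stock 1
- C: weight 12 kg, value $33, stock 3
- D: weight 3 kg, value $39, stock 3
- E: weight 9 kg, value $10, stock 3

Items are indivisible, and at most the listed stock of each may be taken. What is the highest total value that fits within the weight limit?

Top feasible selections:
- 3×A + 1×B + 1×C + 3×D: weight 44, value 278
- 2×A + 1×B + 2×C + 3×D: weight 50, value 277
- 3×A + 1×B + 3×D + 2×E: weight 50, value 265
Best: $278.

$278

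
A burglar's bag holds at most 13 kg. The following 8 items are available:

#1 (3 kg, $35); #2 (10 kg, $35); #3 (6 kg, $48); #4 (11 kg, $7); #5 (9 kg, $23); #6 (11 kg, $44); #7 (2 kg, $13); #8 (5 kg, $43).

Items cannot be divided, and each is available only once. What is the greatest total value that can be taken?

This is a 0/1 knapsack; check combinations near the capacity.
- #3+#7+#8: weight 6+2+5=13, value 48+13+43=104
- #1+#3+#7: weight 3+6+2=11, value 35+48+13=96
- #1+#7+#8: weight 3+2+5=10, value 35+13+43=91
Best: $104.

$104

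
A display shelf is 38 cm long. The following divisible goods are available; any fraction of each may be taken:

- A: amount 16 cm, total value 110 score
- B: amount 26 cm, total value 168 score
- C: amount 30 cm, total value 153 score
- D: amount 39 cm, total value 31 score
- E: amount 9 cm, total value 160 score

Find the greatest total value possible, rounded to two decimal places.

Take in order of value per unit:
- E (160/9 per unit): all 9 → value 160, running total 160.00
- A (110/16 per unit): all 16 → value 110, running total 270.00
- B (168/26 per unit): 13 of 26 → value 13×168/26 = 84.0000, running total 354.00
Total 354.00.

354.00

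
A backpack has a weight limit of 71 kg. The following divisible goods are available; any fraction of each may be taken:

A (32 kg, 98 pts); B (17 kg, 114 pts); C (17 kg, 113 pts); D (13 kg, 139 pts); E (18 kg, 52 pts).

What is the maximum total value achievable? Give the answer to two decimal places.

439.50

Take in order of value per unit:
- D (139/13 per unit): all 13 → value 139, running total 139.00
- B (114/17 per unit): all 17 → value 114, running total 253.00
- C (113/17 per unit): all 17 → value 113, running total 366.00
- A (98/32 per unit): 24 of 32 → value 24×98/32 = 73.5000, running total 439.50
Total 439.50.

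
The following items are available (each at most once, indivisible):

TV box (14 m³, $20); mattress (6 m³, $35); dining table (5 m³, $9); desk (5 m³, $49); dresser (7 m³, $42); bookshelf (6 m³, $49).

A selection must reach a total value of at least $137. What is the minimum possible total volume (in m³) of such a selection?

Subsets with value ≥ 137, sorted by total volume:
- desk+dresser+bookshelf: volume 18, value 140
- mattress+dining table+desk+bookshelf: volume 22, value 142
- dining table+desk+dresser+bookshelf: volume 23, value 149
- mattress+desk+dresser+bookshelf: volume 24, value 175
Minimum volume: 18 m³.

18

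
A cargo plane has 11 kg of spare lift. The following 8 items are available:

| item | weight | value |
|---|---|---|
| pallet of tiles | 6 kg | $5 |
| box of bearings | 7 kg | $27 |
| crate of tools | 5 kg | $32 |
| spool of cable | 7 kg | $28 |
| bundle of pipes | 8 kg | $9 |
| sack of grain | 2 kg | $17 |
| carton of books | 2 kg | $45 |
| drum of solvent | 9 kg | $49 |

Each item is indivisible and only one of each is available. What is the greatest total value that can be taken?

$94

Check high-value combinations within 11 kg:
- crate of tools+sack of grain+carton of books: weight 5+2+2=9, value 32+17+45=94
- carton of books+drum of solvent: weight 2+9=11, value 45+49=94
- spool of cable+sack of grain+carton of books: weight 7+2+2=11, value 28+17+45=90
Best: $94.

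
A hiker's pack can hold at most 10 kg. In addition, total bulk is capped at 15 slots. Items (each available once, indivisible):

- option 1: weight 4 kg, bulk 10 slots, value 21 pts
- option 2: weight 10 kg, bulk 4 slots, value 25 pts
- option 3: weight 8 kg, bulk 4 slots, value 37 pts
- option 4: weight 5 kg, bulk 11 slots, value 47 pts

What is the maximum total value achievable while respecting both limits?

Feasible sets respecting both limits:
- option 4: weight 5, bulk 11, value 47
- option 3: weight 8, bulk 4, value 37
- option 2: weight 10, bulk 4, value 25
Best: 47 pts.

47 pts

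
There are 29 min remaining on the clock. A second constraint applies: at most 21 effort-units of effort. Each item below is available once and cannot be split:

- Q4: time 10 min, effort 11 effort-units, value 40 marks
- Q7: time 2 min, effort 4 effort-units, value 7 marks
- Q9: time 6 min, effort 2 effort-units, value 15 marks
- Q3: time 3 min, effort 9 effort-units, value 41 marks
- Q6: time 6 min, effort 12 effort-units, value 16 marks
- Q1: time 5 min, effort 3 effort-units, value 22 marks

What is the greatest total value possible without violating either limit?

85 marks

Feasible sets respecting both limits:
- Q7+Q9+Q3+Q1: time 16, effort 18, value 85
- Q4+Q7+Q9+Q1: time 23, effort 20, value 84
- Q4+Q3: time 13, effort 20, value 81
- Q9+Q3+Q1: time 14, effort 14, value 78
Best: 85 marks.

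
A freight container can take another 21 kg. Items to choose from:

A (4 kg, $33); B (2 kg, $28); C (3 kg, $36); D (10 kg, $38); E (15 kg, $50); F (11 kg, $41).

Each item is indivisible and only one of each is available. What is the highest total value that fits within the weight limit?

Check high-value combinations within 21 kg:
- A+B+C+F: weight 4+2+3+11=20, value 33+28+36+41=138
- A+B+C+D: weight 4+2+3+10=19, value 33+28+36+38=135
- B+C+E: weight 2+3+15=20, value 28+36+50=114
Best: $138.

$138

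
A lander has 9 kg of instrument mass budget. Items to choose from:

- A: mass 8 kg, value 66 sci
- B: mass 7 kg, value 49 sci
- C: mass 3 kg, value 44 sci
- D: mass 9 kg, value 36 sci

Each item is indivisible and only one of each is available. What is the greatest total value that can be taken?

66 sci

This is a 0/1 knapsack; check combinations near the capacity.
- A: mass 8, value 66
- B: mass 7, value 49
- C: mass 3, value 44
Best: 66 sci.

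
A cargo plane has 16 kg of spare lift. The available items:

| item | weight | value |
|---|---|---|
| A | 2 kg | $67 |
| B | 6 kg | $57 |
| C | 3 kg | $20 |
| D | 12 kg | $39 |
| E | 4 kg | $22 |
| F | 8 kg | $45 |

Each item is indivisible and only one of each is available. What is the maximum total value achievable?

This is a 0/1 knapsack; check combinations near the capacity.
- A+B+F: weight 2+6+8=16, value 67+57+45=169
- A+B+C+E: weight 2+6+3+4=15, value 67+57+20+22=166
- A+B+E: weight 2+6+4=12, value 67+57+22=146
Best: $169.

$169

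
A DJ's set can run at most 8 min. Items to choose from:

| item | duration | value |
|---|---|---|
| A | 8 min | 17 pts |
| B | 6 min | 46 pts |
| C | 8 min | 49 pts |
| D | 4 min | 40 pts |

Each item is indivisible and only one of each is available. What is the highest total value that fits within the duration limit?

Check high-value combinations within 8 min:
- C: duration 8, value 49
- B: duration 6, value 46
- D: duration 4, value 40
- A: duration 8, value 17
Best: 49 pts.

49 pts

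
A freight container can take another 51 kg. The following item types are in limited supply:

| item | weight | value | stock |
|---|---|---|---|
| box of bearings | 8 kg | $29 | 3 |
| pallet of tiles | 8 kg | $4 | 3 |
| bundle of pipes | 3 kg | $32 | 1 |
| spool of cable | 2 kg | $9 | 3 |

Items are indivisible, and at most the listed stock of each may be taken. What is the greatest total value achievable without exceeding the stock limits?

Best selections within weight 51 and stock limits:
- 3×box of bearings + 2×pallet of tiles + 1×bundle of pipes + 3×spool of cable: weight 49, value 154
- 3×box of bearings + 1×pallet of tiles + 1×bundle of pipes + 3×spool of cable: weight 41, value 150
Best: $154.

$154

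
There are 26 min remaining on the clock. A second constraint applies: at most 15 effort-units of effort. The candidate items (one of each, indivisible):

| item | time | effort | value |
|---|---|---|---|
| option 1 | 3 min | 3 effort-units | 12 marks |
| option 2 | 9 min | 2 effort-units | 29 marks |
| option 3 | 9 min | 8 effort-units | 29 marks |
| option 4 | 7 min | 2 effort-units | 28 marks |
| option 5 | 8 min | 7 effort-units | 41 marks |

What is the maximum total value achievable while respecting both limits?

Feasible sets respecting both limits:
- option 2+option 4+option 5: time 24, effort 11, value 98
- option 2+option 3+option 4: time 25, effort 12, value 86
- option 1+option 2+option 5: time 20, effort 12, value 82
Best: 98 marks.

98 marks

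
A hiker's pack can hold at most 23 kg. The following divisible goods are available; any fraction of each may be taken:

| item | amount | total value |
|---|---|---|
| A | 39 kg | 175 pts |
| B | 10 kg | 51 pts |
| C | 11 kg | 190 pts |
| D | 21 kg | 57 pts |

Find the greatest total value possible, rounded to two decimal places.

249.97

Take in order of value per unit:
- C (190/11 per unit): all 11 → value 190, running total 190.00
- B (51/10 per unit): all 10 → value 51, running total 241.00
- A (175/39 per unit): 2 of 39 → value 2×175/39 = 8.9744, running total 249.97
Total 249.97.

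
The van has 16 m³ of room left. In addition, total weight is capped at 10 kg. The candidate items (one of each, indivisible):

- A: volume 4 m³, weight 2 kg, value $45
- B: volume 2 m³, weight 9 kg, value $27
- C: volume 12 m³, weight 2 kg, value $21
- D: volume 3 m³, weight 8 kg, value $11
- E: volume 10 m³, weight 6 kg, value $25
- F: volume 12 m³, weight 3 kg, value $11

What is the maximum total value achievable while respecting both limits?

Feasible sets respecting both limits:
- A+E: volume 14, weight 8, value 70
- A+C: volume 16, weight 4, value 66
- A+D: volume 7, weight 10, value 56
Best: $70.

$70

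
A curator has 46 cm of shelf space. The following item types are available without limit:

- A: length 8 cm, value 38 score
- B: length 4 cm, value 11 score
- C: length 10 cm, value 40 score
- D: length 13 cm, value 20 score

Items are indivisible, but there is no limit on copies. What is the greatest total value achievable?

203 score

Best value-per-unit is A at 38/8; filling with it alone gives 5×38 = 190.
Optimal mix: 4×A + 1×B + 1×C → length 46, value 203.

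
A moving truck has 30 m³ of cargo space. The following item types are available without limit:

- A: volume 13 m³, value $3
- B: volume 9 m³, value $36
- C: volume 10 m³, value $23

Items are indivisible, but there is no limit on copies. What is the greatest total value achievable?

Best value-per-unit is B at 36/9, and filling with it alone uses volume 3×9=27. No mix of the others beats 3×36 = 108.

$108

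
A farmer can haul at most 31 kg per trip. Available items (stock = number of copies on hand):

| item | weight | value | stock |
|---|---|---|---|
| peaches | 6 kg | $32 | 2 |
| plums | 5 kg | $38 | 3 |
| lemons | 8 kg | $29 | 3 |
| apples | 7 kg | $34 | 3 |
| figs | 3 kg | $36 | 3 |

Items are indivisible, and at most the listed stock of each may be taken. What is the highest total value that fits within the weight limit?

$256

Best selections within weight 31 and stock limits:
- 3×plums + 1×apples + 3×figs: weight 31, value 256
- 1×peaches + 3×plums + 3×figs: weight 30, value 254
- 2×peaches + 2×plums + 3×figs: weight 31, value 248
Best: $256.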